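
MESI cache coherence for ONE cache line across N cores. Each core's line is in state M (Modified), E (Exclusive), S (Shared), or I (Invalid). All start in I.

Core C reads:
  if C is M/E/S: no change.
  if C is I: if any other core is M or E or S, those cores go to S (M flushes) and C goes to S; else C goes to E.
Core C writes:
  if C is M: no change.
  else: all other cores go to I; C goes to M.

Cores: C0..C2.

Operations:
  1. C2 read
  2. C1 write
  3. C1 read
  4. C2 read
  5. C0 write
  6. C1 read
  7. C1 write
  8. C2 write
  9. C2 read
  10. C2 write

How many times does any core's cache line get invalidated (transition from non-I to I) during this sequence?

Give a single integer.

Answer: 5

Derivation:
Op 1: C2 read [C2 read from I: no other sharers -> C2=E (exclusive)] -> [I,I,E] (invalidations this op: 0; running total: 0)
Op 2: C1 write [C1 write: invalidate ['C2=E'] -> C1=M] -> [I,M,I] (invalidations this op: 1; running total: 1)
Op 3: C1 read [C1 read: already in M, no change] -> [I,M,I] (invalidations this op: 0; running total: 1)
Op 4: C2 read [C2 read from I: others=['C1=M'] -> C2=S, others downsized to S] -> [I,S,S] (invalidations this op: 0; running total: 1)
Op 5: C0 write [C0 write: invalidate ['C1=S', 'C2=S'] -> C0=M] -> [M,I,I] (invalidations this op: 2; running total: 3)
Op 6: C1 read [C1 read from I: others=['C0=M'] -> C1=S, others downsized to S] -> [S,S,I] (invalidations this op: 0; running total: 3)
Op 7: C1 write [C1 write: invalidate ['C0=S'] -> C1=M] -> [I,M,I] (invalidations this op: 1; running total: 4)
Op 8: C2 write [C2 write: invalidate ['C1=M'] -> C2=M] -> [I,I,M] (invalidations this op: 1; running total: 5)
Op 9: C2 read [C2 read: already in M, no change] -> [I,I,M] (invalidations this op: 0; running total: 5)
Op 10: C2 write [C2 write: already M (modified), no change] -> [I,I,M] (invalidations this op: 0; running total: 5)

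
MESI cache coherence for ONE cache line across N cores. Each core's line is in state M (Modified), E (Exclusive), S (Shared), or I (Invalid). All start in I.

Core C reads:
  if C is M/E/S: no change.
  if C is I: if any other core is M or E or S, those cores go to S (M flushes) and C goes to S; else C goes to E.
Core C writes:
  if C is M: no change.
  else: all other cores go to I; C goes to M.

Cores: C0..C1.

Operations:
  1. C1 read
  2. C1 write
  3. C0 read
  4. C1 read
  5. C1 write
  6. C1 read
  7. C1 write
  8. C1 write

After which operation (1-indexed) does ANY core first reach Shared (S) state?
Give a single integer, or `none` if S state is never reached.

Answer: 3

Derivation:
Op 1: C1 read [C1 read from I: no other sharers -> C1=E (exclusive)] -> [I,E]
Op 2: C1 write [C1 write: invalidate none -> C1=M] -> [I,M]
Op 3: C0 read [C0 read from I: others=['C1=M'] -> C0=S, others downsized to S] -> [S,S]
  -> First S state at op 3; remaining ops need not be traced.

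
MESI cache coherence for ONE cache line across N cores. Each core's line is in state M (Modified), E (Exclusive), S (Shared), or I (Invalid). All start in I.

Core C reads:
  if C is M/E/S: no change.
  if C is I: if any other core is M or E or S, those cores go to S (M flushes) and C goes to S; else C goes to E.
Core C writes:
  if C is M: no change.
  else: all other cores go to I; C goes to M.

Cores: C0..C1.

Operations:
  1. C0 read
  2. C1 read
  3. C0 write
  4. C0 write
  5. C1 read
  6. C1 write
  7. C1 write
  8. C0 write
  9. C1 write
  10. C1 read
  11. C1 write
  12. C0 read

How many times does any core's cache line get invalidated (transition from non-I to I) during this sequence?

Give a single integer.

Answer: 4

Derivation:
Op 1: C0 read [C0 read from I: no other sharers -> C0=E (exclusive)] -> [E,I] (invalidations this op: 0; running total: 0)
Op 2: C1 read [C1 read from I: others=['C0=E'] -> C1=S, others downsized to S] -> [S,S] (invalidations this op: 0; running total: 0)
Op 3: C0 write [C0 write: invalidate ['C1=S'] -> C0=M] -> [M,I] (invalidations this op: 1; running total: 1)
Op 4: C0 write [C0 write: already M (modified), no change] -> [M,I] (invalidations this op: 0; running total: 1)
Op 5: C1 read [C1 read from I: others=['C0=M'] -> C1=S, others downsized to S] -> [S,S] (invalidations this op: 0; running total: 1)
Op 6: C1 write [C1 write: invalidate ['C0=S'] -> C1=M] -> [I,M] (invalidations this op: 1; running total: 2)
Op 7: C1 write [C1 write: already M (modified), no change] -> [I,M] (invalidations this op: 0; running total: 2)
Op 8: C0 write [C0 write: invalidate ['C1=M'] -> C0=M] -> [M,I] (invalidations this op: 1; running total: 3)
Op 9: C1 write [C1 write: invalidate ['C0=M'] -> C1=M] -> [I,M] (invalidations this op: 1; running total: 4)
Op 10: C1 read [C1 read: already in M, no change] -> [I,M] (invalidations this op: 0; running total: 4)
Op 11: C1 write [C1 write: already M (modified), no change] -> [I,M] (invalidations this op: 0; running total: 4)
Op 12: C0 read [C0 read from I: others=['C1=M'] -> C0=S, others downsized to S] -> [S,S] (invalidations this op: 0; running total: 4)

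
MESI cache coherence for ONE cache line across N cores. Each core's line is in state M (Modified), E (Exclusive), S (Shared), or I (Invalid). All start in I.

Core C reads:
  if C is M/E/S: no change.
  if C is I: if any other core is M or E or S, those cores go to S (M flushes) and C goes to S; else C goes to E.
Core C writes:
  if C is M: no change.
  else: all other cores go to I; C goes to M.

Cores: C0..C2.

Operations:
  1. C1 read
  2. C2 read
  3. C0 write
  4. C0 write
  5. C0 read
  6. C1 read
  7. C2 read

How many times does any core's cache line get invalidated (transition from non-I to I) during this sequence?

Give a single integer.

Answer: 2

Derivation:
Op 1: C1 read [C1 read from I: no other sharers -> C1=E (exclusive)] -> [I,E,I] (invalidations this op: 0; running total: 0)
Op 2: C2 read [C2 read from I: others=['C1=E'] -> C2=S, others downsized to S] -> [I,S,S] (invalidations this op: 0; running total: 0)
Op 3: C0 write [C0 write: invalidate ['C1=S', 'C2=S'] -> C0=M] -> [M,I,I] (invalidations this op: 2; running total: 2)
Op 4: C0 write [C0 write: already M (modified), no change] -> [M,I,I] (invalidations this op: 0; running total: 2)
Op 5: C0 read [C0 read: already in M, no change] -> [M,I,I] (invalidations this op: 0; running total: 2)
Op 6: C1 read [C1 read from I: others=['C0=M'] -> C1=S, others downsized to S] -> [S,S,I] (invalidations this op: 0; running total: 2)
Op 7: C2 read [C2 read from I: others=['C0=S', 'C1=S'] -> C2=S, others downsized to S] -> [S,S,S] (invalidations this op: 0; running total: 2)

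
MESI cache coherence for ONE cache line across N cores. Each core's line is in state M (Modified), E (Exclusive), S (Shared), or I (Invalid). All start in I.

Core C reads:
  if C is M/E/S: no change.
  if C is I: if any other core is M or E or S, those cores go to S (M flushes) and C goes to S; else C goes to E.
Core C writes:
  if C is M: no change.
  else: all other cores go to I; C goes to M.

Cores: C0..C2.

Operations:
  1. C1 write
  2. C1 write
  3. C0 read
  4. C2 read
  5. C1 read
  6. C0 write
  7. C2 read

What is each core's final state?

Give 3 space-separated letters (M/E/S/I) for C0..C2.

Answer: S I S

Derivation:
Op 1: C1 write [C1 write: invalidate none -> C1=M] -> [I,M,I]
Op 2: C1 write [C1 write: already M (modified), no change] -> [I,M,I]
Op 3: C0 read [C0 read from I: others=['C1=M'] -> C0=S, others downsized to S] -> [S,S,I]
Op 4: C2 read [C2 read from I: others=['C0=S', 'C1=S'] -> C2=S, others downsized to S] -> [S,S,S]
Op 5: C1 read [C1 read: already in S, no change] -> [S,S,S]
Op 6: C0 write [C0 write: invalidate ['C1=S', 'C2=S'] -> C0=M] -> [M,I,I]
Op 7: C2 read [C2 read from I: others=['C0=M'] -> C2=S, others downsized to S] -> [S,I,S]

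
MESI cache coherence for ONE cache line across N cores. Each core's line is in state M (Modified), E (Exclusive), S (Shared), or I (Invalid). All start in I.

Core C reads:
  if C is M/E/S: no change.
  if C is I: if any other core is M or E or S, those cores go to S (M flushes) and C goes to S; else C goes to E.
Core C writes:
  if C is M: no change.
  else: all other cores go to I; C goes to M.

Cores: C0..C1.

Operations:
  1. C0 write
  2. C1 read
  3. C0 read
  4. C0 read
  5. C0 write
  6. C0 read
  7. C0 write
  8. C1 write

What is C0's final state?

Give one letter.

Op 1: C0 write [C0 write: invalidate none -> C0=M] -> [M,I]
Op 2: C1 read [C1 read from I: others=['C0=M'] -> C1=S, others downsized to S] -> [S,S]
Op 3: C0 read [C0 read: already in S, no change] -> [S,S]
Op 4: C0 read [C0 read: already in S, no change] -> [S,S]
Op 5: C0 write [C0 write: invalidate ['C1=S'] -> C0=M] -> [M,I]
Op 6: C0 read [C0 read: already in M, no change] -> [M,I]
Op 7: C0 write [C0 write: already M (modified), no change] -> [M,I]
Op 8: C1 write [C1 write: invalidate ['C0=M'] -> C1=M] -> [I,M]

Answer: I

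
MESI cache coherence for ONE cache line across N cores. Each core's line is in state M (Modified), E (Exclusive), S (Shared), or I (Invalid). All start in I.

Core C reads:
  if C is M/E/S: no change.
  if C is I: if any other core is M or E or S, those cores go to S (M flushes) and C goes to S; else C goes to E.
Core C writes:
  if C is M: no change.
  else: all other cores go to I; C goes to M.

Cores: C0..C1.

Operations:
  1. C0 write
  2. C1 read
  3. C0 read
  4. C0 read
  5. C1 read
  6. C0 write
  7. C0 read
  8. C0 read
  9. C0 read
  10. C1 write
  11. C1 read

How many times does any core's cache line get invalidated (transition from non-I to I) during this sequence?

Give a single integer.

Op 1: C0 write [C0 write: invalidate none -> C0=M] -> [M,I] (invalidations this op: 0; running total: 0)
Op 2: C1 read [C1 read from I: others=['C0=M'] -> C1=S, others downsized to S] -> [S,S] (invalidations this op: 0; running total: 0)
Op 3: C0 read [C0 read: already in S, no change] -> [S,S] (invalidations this op: 0; running total: 0)
Op 4: C0 read [C0 read: already in S, no change] -> [S,S] (invalidations this op: 0; running total: 0)
Op 5: C1 read [C1 read: already in S, no change] -> [S,S] (invalidations this op: 0; running total: 0)
Op 6: C0 write [C0 write: invalidate ['C1=S'] -> C0=M] -> [M,I] (invalidations this op: 1; running total: 1)
Op 7: C0 read [C0 read: already in M, no change] -> [M,I] (invalidations this op: 0; running total: 1)
Op 8: C0 read [C0 read: already in M, no change] -> [M,I] (invalidations this op: 0; running total: 1)
Op 9: C0 read [C0 read: already in M, no change] -> [M,I] (invalidations this op: 0; running total: 1)
Op 10: C1 write [C1 write: invalidate ['C0=M'] -> C1=M] -> [I,M] (invalidations this op: 1; running total: 2)
Op 11: C1 read [C1 read: already in M, no change] -> [I,M] (invalidations this op: 0; running total: 2)

Answer: 2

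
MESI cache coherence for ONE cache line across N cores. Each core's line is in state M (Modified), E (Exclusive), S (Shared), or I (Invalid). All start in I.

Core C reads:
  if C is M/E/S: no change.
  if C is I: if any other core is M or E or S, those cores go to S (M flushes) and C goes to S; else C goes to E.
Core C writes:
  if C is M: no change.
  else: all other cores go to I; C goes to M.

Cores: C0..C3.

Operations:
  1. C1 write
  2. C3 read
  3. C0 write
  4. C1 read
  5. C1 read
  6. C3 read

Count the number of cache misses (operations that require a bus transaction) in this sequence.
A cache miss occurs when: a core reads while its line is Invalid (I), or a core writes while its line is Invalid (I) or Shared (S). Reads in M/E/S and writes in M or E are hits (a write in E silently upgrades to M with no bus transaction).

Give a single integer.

Answer: 5

Derivation:
Op 1: C1 write [C1 write: invalidate none -> C1=M] -> [I,M,I,I] [MISS #1: write from I]
Op 2: C3 read [C3 read from I: others=['C1=M'] -> C3=S, others downsized to S] -> [I,S,I,S] [MISS #2: read from I]
Op 3: C0 write [C0 write: invalidate ['C1=S', 'C3=S'] -> C0=M] -> [M,I,I,I] [MISS #3: write from I]
Op 4: C1 read [C1 read from I: others=['C0=M'] -> C1=S, others downsized to S] -> [S,S,I,I] [MISS #4: read from I]
Op 5: C1 read [C1 read: already in S, no change] -> [S,S,I,I] [hit: read from S]
Op 6: C3 read [C3 read from I: others=['C0=S', 'C1=S'] -> C3=S, others downsized to S] -> [S,S,I,S] [MISS #5: read from I]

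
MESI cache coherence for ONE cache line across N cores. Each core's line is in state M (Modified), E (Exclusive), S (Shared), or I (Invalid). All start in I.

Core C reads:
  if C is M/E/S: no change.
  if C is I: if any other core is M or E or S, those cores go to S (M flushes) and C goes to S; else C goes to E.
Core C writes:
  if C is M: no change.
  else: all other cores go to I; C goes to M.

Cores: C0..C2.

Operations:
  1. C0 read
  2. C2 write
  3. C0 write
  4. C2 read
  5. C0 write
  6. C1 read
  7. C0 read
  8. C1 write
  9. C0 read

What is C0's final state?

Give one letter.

Op 1: C0 read [C0 read from I: no other sharers -> C0=E (exclusive)] -> [E,I,I]
Op 2: C2 write [C2 write: invalidate ['C0=E'] -> C2=M] -> [I,I,M]
Op 3: C0 write [C0 write: invalidate ['C2=M'] -> C0=M] -> [M,I,I]
Op 4: C2 read [C2 read from I: others=['C0=M'] -> C2=S, others downsized to S] -> [S,I,S]
Op 5: C0 write [C0 write: invalidate ['C2=S'] -> C0=M] -> [M,I,I]
Op 6: C1 read [C1 read from I: others=['C0=M'] -> C1=S, others downsized to S] -> [S,S,I]
Op 7: C0 read [C0 read: already in S, no change] -> [S,S,I]
Op 8: C1 write [C1 write: invalidate ['C0=S'] -> C1=M] -> [I,M,I]
Op 9: C0 read [C0 read from I: others=['C1=M'] -> C0=S, others downsized to S] -> [S,S,I]

Answer: S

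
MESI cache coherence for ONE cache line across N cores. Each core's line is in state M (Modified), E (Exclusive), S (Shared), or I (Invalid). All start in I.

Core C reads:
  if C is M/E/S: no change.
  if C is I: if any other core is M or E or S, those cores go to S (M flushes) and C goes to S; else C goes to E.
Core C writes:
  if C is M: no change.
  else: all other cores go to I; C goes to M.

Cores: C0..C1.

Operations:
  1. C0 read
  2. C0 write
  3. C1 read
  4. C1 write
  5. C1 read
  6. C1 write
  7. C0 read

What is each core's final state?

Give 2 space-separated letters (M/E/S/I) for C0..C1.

Op 1: C0 read [C0 read from I: no other sharers -> C0=E (exclusive)] -> [E,I]
Op 2: C0 write [C0 write: invalidate none -> C0=M] -> [M,I]
Op 3: C1 read [C1 read from I: others=['C0=M'] -> C1=S, others downsized to S] -> [S,S]
Op 4: C1 write [C1 write: invalidate ['C0=S'] -> C1=M] -> [I,M]
Op 5: C1 read [C1 read: already in M, no change] -> [I,M]
Op 6: C1 write [C1 write: already M (modified), no change] -> [I,M]
Op 7: C0 read [C0 read from I: others=['C1=M'] -> C0=S, others downsized to S] -> [S,S]

Answer: S S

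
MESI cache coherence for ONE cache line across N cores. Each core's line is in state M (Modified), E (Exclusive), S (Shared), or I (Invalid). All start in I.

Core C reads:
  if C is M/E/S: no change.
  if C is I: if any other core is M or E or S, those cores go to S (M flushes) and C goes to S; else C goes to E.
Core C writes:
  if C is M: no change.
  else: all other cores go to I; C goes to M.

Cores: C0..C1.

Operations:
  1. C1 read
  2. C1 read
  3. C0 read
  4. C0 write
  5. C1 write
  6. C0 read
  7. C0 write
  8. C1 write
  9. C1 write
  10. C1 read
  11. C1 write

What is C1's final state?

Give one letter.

Op 1: C1 read [C1 read from I: no other sharers -> C1=E (exclusive)] -> [I,E]
Op 2: C1 read [C1 read: already in E, no change] -> [I,E]
Op 3: C0 read [C0 read from I: others=['C1=E'] -> C0=S, others downsized to S] -> [S,S]
Op 4: C0 write [C0 write: invalidate ['C1=S'] -> C0=M] -> [M,I]
Op 5: C1 write [C1 write: invalidate ['C0=M'] -> C1=M] -> [I,M]
Op 6: C0 read [C0 read from I: others=['C1=M'] -> C0=S, others downsized to S] -> [S,S]
Op 7: C0 write [C0 write: invalidate ['C1=S'] -> C0=M] -> [M,I]
Op 8: C1 write [C1 write: invalidate ['C0=M'] -> C1=M] -> [I,M]
Op 9: C1 write [C1 write: already M (modified), no change] -> [I,M]
Op 10: C1 read [C1 read: already in M, no change] -> [I,M]
Op 11: C1 write [C1 write: already M (modified), no change] -> [I,M]

Answer: M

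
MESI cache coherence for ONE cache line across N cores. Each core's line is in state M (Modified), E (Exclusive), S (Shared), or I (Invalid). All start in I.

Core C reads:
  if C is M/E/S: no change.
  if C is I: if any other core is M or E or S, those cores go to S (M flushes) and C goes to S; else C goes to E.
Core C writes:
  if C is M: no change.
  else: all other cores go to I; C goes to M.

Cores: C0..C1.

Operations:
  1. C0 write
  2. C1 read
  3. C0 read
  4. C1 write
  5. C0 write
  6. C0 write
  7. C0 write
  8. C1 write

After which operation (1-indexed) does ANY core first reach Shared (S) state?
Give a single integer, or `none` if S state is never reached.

Op 1: C0 write [C0 write: invalidate none -> C0=M] -> [M,I]
Op 2: C1 read [C1 read from I: others=['C0=M'] -> C1=S, others downsized to S] -> [S,S]
  -> First S state at op 2; remaining ops need not be traced.

Answer: 2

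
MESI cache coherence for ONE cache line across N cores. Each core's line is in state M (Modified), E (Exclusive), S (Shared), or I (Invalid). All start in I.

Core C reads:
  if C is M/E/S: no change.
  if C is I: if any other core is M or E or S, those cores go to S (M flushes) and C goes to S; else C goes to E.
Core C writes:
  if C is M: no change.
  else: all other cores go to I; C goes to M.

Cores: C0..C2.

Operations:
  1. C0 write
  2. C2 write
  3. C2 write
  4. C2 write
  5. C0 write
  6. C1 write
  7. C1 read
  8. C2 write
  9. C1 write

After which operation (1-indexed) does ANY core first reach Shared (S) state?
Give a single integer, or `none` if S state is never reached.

Answer: none

Derivation:
Op 1: C0 write [C0 write: invalidate none -> C0=M] -> [M,I,I]
Op 2: C2 write [C2 write: invalidate ['C0=M'] -> C2=M] -> [I,I,M]
Op 3: C2 write [C2 write: already M (modified), no change] -> [I,I,M]
Op 4: C2 write [C2 write: already M (modified), no change] -> [I,I,M]
Op 5: C0 write [C0 write: invalidate ['C2=M'] -> C0=M] -> [M,I,I]
Op 6: C1 write [C1 write: invalidate ['C0=M'] -> C1=M] -> [I,M,I]
Op 7: C1 read [C1 read: already in M, no change] -> [I,M,I]
Op 8: C2 write [C2 write: invalidate ['C1=M'] -> C2=M] -> [I,I,M]
Op 9: C1 write [C1 write: invalidate ['C2=M'] -> C1=M] -> [I,M,I]
S state never reached in this sequence.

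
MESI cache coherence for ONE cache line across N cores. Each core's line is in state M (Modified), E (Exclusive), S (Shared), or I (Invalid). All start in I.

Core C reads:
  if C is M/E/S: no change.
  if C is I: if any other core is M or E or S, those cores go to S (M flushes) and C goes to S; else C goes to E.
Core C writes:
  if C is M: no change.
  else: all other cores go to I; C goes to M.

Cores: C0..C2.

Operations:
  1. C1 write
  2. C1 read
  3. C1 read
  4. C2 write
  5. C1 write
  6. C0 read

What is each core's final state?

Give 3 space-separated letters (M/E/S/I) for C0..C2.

Answer: S S I

Derivation:
Op 1: C1 write [C1 write: invalidate none -> C1=M] -> [I,M,I]
Op 2: C1 read [C1 read: already in M, no change] -> [I,M,I]
Op 3: C1 read [C1 read: already in M, no change] -> [I,M,I]
Op 4: C2 write [C2 write: invalidate ['C1=M'] -> C2=M] -> [I,I,M]
Op 5: C1 write [C1 write: invalidate ['C2=M'] -> C1=M] -> [I,M,I]
Op 6: C0 read [C0 read from I: others=['C1=M'] -> C0=S, others downsized to S] -> [S,S,I]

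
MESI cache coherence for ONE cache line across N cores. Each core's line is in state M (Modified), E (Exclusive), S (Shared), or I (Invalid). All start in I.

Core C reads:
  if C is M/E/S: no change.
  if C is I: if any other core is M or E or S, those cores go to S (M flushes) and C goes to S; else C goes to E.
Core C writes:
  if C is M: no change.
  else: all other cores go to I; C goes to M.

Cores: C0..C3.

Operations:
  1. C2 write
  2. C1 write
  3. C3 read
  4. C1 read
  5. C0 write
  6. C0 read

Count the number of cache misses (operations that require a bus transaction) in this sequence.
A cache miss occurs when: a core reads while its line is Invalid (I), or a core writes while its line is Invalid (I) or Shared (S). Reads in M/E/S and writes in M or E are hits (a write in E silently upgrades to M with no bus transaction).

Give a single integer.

Answer: 4

Derivation:
Op 1: C2 write [C2 write: invalidate none -> C2=M] -> [I,I,M,I] [MISS #1: write from I]
Op 2: C1 write [C1 write: invalidate ['C2=M'] -> C1=M] -> [I,M,I,I] [MISS #2: write from I]
Op 3: C3 read [C3 read from I: others=['C1=M'] -> C3=S, others downsized to S] -> [I,S,I,S] [MISS #3: read from I]
Op 4: C1 read [C1 read: already in S, no change] -> [I,S,I,S] [hit: read from S]
Op 5: C0 write [C0 write: invalidate ['C1=S', 'C3=S'] -> C0=M] -> [M,I,I,I] [MISS #4: write from I]
Op 6: C0 read [C0 read: already in M, no change] -> [M,I,I,I] [hit: read from M]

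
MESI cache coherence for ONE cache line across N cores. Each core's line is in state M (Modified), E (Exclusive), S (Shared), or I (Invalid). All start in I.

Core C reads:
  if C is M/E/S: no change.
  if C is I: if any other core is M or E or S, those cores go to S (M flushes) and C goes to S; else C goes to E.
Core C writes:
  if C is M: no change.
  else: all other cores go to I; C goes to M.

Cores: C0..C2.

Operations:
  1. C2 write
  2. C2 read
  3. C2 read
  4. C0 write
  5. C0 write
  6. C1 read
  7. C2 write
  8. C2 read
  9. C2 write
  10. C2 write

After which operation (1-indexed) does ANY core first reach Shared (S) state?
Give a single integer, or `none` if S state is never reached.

Op 1: C2 write [C2 write: invalidate none -> C2=M] -> [I,I,M]
Op 2: C2 read [C2 read: already in M, no change] -> [I,I,M]
Op 3: C2 read [C2 read: already in M, no change] -> [I,I,M]
Op 4: C0 write [C0 write: invalidate ['C2=M'] -> C0=M] -> [M,I,I]
Op 5: C0 write [C0 write: already M (modified), no change] -> [M,I,I]
Op 6: C1 read [C1 read from I: others=['C0=M'] -> C1=S, others downsized to S] -> [S,S,I]
  -> First S state at op 6; remaining ops need not be traced.

Answer: 6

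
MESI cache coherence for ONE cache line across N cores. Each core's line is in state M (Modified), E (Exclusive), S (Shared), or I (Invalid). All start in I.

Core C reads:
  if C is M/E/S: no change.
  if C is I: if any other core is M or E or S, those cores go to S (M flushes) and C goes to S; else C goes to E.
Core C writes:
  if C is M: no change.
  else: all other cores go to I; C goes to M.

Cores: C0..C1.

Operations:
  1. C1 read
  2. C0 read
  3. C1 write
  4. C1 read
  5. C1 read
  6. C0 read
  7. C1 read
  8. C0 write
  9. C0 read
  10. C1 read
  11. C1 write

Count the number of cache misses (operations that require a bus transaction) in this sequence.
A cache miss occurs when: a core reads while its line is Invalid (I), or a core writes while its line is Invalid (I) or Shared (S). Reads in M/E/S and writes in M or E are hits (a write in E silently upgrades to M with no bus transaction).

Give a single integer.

Op 1: C1 read [C1 read from I: no other sharers -> C1=E (exclusive)] -> [I,E] [MISS #1: read from I]
Op 2: C0 read [C0 read from I: others=['C1=E'] -> C0=S, others downsized to S] -> [S,S] [MISS #2: read from I]
Op 3: C1 write [C1 write: invalidate ['C0=S'] -> C1=M] -> [I,M] [MISS #3: write from S]
Op 4: C1 read [C1 read: already in M, no change] -> [I,M] [hit: read from M]
Op 5: C1 read [C1 read: already in M, no change] -> [I,M] [hit: read from M]
Op 6: C0 read [C0 read from I: others=['C1=M'] -> C0=S, others downsized to S] -> [S,S] [MISS #4: read from I]
Op 7: C1 read [C1 read: already in S, no change] -> [S,S] [hit: read from S]
Op 8: C0 write [C0 write: invalidate ['C1=S'] -> C0=M] -> [M,I] [MISS #5: write from S]
Op 9: C0 read [C0 read: already in M, no change] -> [M,I] [hit: read from M]
Op 10: C1 read [C1 read from I: others=['C0=M'] -> C1=S, others downsized to S] -> [S,S] [MISS #6: read from I]
Op 11: C1 write [C1 write: invalidate ['C0=S'] -> C1=M] -> [I,M] [MISS #7: write from S]

Answer: 7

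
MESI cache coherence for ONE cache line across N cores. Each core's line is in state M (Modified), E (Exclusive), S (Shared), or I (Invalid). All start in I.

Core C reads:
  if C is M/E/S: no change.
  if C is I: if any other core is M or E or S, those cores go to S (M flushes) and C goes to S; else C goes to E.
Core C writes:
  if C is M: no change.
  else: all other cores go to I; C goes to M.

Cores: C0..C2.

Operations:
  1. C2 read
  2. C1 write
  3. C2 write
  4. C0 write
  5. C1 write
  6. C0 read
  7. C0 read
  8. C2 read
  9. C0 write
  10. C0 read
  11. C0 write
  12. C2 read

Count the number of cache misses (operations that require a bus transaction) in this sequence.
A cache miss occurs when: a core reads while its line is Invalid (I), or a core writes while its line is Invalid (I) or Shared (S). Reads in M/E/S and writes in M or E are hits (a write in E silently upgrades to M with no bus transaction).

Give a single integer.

Op 1: C2 read [C2 read from I: no other sharers -> C2=E (exclusive)] -> [I,I,E] [MISS #1: read from I]
Op 2: C1 write [C1 write: invalidate ['C2=E'] -> C1=M] -> [I,M,I] [MISS #2: write from I]
Op 3: C2 write [C2 write: invalidate ['C1=M'] -> C2=M] -> [I,I,M] [MISS #3: write from I]
Op 4: C0 write [C0 write: invalidate ['C2=M'] -> C0=M] -> [M,I,I] [MISS #4: write from I]
Op 5: C1 write [C1 write: invalidate ['C0=M'] -> C1=M] -> [I,M,I] [MISS #5: write from I]
Op 6: C0 read [C0 read from I: others=['C1=M'] -> C0=S, others downsized to S] -> [S,S,I] [MISS #6: read from I]
Op 7: C0 read [C0 read: already in S, no change] -> [S,S,I] [hit: read from S]
Op 8: C2 read [C2 read from I: others=['C0=S', 'C1=S'] -> C2=S, others downsized to S] -> [S,S,S] [MISS #7: read from I]
Op 9: C0 write [C0 write: invalidate ['C1=S', 'C2=S'] -> C0=M] -> [M,I,I] [MISS #8: write from S]
Op 10: C0 read [C0 read: already in M, no change] -> [M,I,I] [hit: read from M]
Op 11: C0 write [C0 write: already M (modified), no change] -> [M,I,I] [hit: write from M]
Op 12: C2 read [C2 read from I: others=['C0=M'] -> C2=S, others downsized to S] -> [S,I,S] [MISS #9: read from I]

Answer: 9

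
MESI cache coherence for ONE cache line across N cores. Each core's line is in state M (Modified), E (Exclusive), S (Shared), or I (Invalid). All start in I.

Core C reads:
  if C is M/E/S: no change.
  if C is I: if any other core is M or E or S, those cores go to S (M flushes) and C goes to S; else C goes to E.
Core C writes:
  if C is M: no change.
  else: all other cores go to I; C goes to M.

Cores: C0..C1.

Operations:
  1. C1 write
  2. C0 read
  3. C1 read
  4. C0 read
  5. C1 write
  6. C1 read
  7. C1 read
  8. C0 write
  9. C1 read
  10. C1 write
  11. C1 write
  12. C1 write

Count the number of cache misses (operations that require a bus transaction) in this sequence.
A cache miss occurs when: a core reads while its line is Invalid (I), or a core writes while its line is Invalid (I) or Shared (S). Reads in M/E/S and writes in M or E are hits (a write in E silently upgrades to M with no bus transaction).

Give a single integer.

Answer: 6

Derivation:
Op 1: C1 write [C1 write: invalidate none -> C1=M] -> [I,M] [MISS #1: write from I]
Op 2: C0 read [C0 read from I: others=['C1=M'] -> C0=S, others downsized to S] -> [S,S] [MISS #2: read from I]
Op 3: C1 read [C1 read: already in S, no change] -> [S,S] [hit: read from S]
Op 4: C0 read [C0 read: already in S, no change] -> [S,S] [hit: read from S]
Op 5: C1 write [C1 write: invalidate ['C0=S'] -> C1=M] -> [I,M] [MISS #3: write from S]
Op 6: C1 read [C1 read: already in M, no change] -> [I,M] [hit: read from M]
Op 7: C1 read [C1 read: already in M, no change] -> [I,M] [hit: read from M]
Op 8: C0 write [C0 write: invalidate ['C1=M'] -> C0=M] -> [M,I] [MISS #4: write from I]
Op 9: C1 read [C1 read from I: others=['C0=M'] -> C1=S, others downsized to S] -> [S,S] [MISS #5: read from I]
Op 10: C1 write [C1 write: invalidate ['C0=S'] -> C1=M] -> [I,M] [MISS #6: write from S]
Op 11: C1 write [C1 write: already M (modified), no change] -> [I,M] [hit: write from M]
Op 12: C1 write [C1 write: already M (modified), no change] -> [I,M] [hit: write from M]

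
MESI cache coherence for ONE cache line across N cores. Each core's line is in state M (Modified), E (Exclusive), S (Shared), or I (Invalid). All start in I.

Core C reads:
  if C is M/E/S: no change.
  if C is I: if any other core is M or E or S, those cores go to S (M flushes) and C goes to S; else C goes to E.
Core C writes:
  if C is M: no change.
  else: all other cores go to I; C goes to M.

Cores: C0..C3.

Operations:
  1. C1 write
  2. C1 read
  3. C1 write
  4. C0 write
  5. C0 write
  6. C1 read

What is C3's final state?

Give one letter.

Answer: I

Derivation:
Op 1: C1 write [C1 write: invalidate none -> C1=M] -> [I,M,I,I]
Op 2: C1 read [C1 read: already in M, no change] -> [I,M,I,I]
Op 3: C1 write [C1 write: already M (modified), no change] -> [I,M,I,I]
Op 4: C0 write [C0 write: invalidate ['C1=M'] -> C0=M] -> [M,I,I,I]
Op 5: C0 write [C0 write: already M (modified), no change] -> [M,I,I,I]
Op 6: C1 read [C1 read from I: others=['C0=M'] -> C1=S, others downsized to S] -> [S,S,I,I]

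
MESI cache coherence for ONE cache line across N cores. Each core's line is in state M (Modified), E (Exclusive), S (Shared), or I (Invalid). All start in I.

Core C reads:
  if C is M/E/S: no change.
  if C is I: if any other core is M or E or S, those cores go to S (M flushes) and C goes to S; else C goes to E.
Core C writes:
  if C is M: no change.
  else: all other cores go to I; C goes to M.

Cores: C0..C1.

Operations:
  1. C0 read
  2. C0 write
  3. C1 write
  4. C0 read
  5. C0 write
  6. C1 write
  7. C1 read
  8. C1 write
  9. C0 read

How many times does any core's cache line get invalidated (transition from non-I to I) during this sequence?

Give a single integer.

Answer: 3

Derivation:
Op 1: C0 read [C0 read from I: no other sharers -> C0=E (exclusive)] -> [E,I] (invalidations this op: 0; running total: 0)
Op 2: C0 write [C0 write: invalidate none -> C0=M] -> [M,I] (invalidations this op: 0; running total: 0)
Op 3: C1 write [C1 write: invalidate ['C0=M'] -> C1=M] -> [I,M] (invalidations this op: 1; running total: 1)
Op 4: C0 read [C0 read from I: others=['C1=M'] -> C0=S, others downsized to S] -> [S,S] (invalidations this op: 0; running total: 1)
Op 5: C0 write [C0 write: invalidate ['C1=S'] -> C0=M] -> [M,I] (invalidations this op: 1; running total: 2)
Op 6: C1 write [C1 write: invalidate ['C0=M'] -> C1=M] -> [I,M] (invalidations this op: 1; running total: 3)
Op 7: C1 read [C1 read: already in M, no change] -> [I,M] (invalidations this op: 0; running total: 3)
Op 8: C1 write [C1 write: already M (modified), no change] -> [I,M] (invalidations this op: 0; running total: 3)
Op 9: C0 read [C0 read from I: others=['C1=M'] -> C0=S, others downsized to S] -> [S,S] (invalidations this op: 0; running total: 3)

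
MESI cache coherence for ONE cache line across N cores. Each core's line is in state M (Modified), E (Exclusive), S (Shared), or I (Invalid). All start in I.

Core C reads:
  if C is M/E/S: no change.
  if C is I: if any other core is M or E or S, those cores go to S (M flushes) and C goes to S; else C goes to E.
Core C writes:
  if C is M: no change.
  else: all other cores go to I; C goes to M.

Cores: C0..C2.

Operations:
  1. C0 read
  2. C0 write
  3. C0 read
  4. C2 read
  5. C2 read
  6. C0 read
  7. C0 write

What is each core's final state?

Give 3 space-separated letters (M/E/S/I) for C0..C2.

Op 1: C0 read [C0 read from I: no other sharers -> C0=E (exclusive)] -> [E,I,I]
Op 2: C0 write [C0 write: invalidate none -> C0=M] -> [M,I,I]
Op 3: C0 read [C0 read: already in M, no change] -> [M,I,I]
Op 4: C2 read [C2 read from I: others=['C0=M'] -> C2=S, others downsized to S] -> [S,I,S]
Op 5: C2 read [C2 read: already in S, no change] -> [S,I,S]
Op 6: C0 read [C0 read: already in S, no change] -> [S,I,S]
Op 7: C0 write [C0 write: invalidate ['C2=S'] -> C0=M] -> [M,I,I]

Answer: M I I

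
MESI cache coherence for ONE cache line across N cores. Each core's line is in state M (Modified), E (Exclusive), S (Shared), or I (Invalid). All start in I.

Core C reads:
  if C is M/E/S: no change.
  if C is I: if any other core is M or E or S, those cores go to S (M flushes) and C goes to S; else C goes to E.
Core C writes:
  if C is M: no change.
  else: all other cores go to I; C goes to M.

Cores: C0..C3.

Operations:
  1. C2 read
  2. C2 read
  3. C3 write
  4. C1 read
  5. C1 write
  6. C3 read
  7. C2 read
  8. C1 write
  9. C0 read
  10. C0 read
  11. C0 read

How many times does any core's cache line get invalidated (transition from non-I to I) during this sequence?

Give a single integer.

Op 1: C2 read [C2 read from I: no other sharers -> C2=E (exclusive)] -> [I,I,E,I] (invalidations this op: 0; running total: 0)
Op 2: C2 read [C2 read: already in E, no change] -> [I,I,E,I] (invalidations this op: 0; running total: 0)
Op 3: C3 write [C3 write: invalidate ['C2=E'] -> C3=M] -> [I,I,I,M] (invalidations this op: 1; running total: 1)
Op 4: C1 read [C1 read from I: others=['C3=M'] -> C1=S, others downsized to S] -> [I,S,I,S] (invalidations this op: 0; running total: 1)
Op 5: C1 write [C1 write: invalidate ['C3=S'] -> C1=M] -> [I,M,I,I] (invalidations this op: 1; running total: 2)
Op 6: C3 read [C3 read from I: others=['C1=M'] -> C3=S, others downsized to S] -> [I,S,I,S] (invalidations this op: 0; running total: 2)
Op 7: C2 read [C2 read from I: others=['C1=S', 'C3=S'] -> C2=S, others downsized to S] -> [I,S,S,S] (invalidations this op: 0; running total: 2)
Op 8: C1 write [C1 write: invalidate ['C2=S', 'C3=S'] -> C1=M] -> [I,M,I,I] (invalidations this op: 2; running total: 4)
Op 9: C0 read [C0 read from I: others=['C1=M'] -> C0=S, others downsized to S] -> [S,S,I,I] (invalidations this op: 0; running total: 4)
Op 10: C0 read [C0 read: already in S, no change] -> [S,S,I,I] (invalidations this op: 0; running total: 4)
Op 11: C0 read [C0 read: already in S, no change] -> [S,S,I,I] (invalidations this op: 0; running total: 4)

Answer: 4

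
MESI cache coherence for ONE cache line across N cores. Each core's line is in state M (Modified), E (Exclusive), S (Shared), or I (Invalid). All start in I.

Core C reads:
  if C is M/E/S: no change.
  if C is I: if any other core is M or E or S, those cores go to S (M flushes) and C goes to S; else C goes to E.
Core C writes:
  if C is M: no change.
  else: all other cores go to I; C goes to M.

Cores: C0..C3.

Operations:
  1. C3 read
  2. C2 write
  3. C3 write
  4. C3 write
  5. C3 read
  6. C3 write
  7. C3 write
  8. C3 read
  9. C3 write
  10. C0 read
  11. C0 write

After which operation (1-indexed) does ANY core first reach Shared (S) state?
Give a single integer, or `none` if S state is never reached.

Answer: 10

Derivation:
Op 1: C3 read [C3 read from I: no other sharers -> C3=E (exclusive)] -> [I,I,I,E]
Op 2: C2 write [C2 write: invalidate ['C3=E'] -> C2=M] -> [I,I,M,I]
Op 3: C3 write [C3 write: invalidate ['C2=M'] -> C3=M] -> [I,I,I,M]
Op 4: C3 write [C3 write: already M (modified), no change] -> [I,I,I,M]
Op 5: C3 read [C3 read: already in M, no change] -> [I,I,I,M]
Op 6: C3 write [C3 write: already M (modified), no change] -> [I,I,I,M]
Op 7: C3 write [C3 write: already M (modified), no change] -> [I,I,I,M]
Op 8: C3 read [C3 read: already in M, no change] -> [I,I,I,M]
Op 9: C3 write [C3 write: already M (modified), no change] -> [I,I,I,M]
Op 10: C0 read [C0 read from I: others=['C3=M'] -> C0=S, others downsized to S] -> [S,I,I,S]
  -> First S state at op 10; remaining ops need not be traced.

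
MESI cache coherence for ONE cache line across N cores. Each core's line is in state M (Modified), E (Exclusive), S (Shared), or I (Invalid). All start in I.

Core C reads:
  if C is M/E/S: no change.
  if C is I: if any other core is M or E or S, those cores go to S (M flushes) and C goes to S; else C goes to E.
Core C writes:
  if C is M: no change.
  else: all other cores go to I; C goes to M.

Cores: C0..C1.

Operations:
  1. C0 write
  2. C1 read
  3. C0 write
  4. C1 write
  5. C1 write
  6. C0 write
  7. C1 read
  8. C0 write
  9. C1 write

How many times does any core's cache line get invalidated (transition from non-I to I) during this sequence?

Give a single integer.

Op 1: C0 write [C0 write: invalidate none -> C0=M] -> [M,I] (invalidations this op: 0; running total: 0)
Op 2: C1 read [C1 read from I: others=['C0=M'] -> C1=S, others downsized to S] -> [S,S] (invalidations this op: 0; running total: 0)
Op 3: C0 write [C0 write: invalidate ['C1=S'] -> C0=M] -> [M,I] (invalidations this op: 1; running total: 1)
Op 4: C1 write [C1 write: invalidate ['C0=M'] -> C1=M] -> [I,M] (invalidations this op: 1; running total: 2)
Op 5: C1 write [C1 write: already M (modified), no change] -> [I,M] (invalidations this op: 0; running total: 2)
Op 6: C0 write [C0 write: invalidate ['C1=M'] -> C0=M] -> [M,I] (invalidations this op: 1; running total: 3)
Op 7: C1 read [C1 read from I: others=['C0=M'] -> C1=S, others downsized to S] -> [S,S] (invalidations this op: 0; running total: 3)
Op 8: C0 write [C0 write: invalidate ['C1=S'] -> C0=M] -> [M,I] (invalidations this op: 1; running total: 4)
Op 9: C1 write [C1 write: invalidate ['C0=M'] -> C1=M] -> [I,M] (invalidations this op: 1; running total: 5)

Answer: 5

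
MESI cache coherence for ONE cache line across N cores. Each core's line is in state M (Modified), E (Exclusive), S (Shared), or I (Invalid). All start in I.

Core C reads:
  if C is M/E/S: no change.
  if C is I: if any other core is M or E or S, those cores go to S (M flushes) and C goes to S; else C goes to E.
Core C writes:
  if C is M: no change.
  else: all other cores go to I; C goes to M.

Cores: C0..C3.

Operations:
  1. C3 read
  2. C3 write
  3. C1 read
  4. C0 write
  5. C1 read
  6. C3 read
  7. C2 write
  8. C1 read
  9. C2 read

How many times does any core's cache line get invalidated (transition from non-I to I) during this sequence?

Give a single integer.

Op 1: C3 read [C3 read from I: no other sharers -> C3=E (exclusive)] -> [I,I,I,E] (invalidations this op: 0; running total: 0)
Op 2: C3 write [C3 write: invalidate none -> C3=M] -> [I,I,I,M] (invalidations this op: 0; running total: 0)
Op 3: C1 read [C1 read from I: others=['C3=M'] -> C1=S, others downsized to S] -> [I,S,I,S] (invalidations this op: 0; running total: 0)
Op 4: C0 write [C0 write: invalidate ['C1=S', 'C3=S'] -> C0=M] -> [M,I,I,I] (invalidations this op: 2; running total: 2)
Op 5: C1 read [C1 read from I: others=['C0=M'] -> C1=S, others downsized to S] -> [S,S,I,I] (invalidations this op: 0; running total: 2)
Op 6: C3 read [C3 read from I: others=['C0=S', 'C1=S'] -> C3=S, others downsized to S] -> [S,S,I,S] (invalidations this op: 0; running total: 2)
Op 7: C2 write [C2 write: invalidate ['C0=S', 'C1=S', 'C3=S'] -> C2=M] -> [I,I,M,I] (invalidations this op: 3; running total: 5)
Op 8: C1 read [C1 read from I: others=['C2=M'] -> C1=S, others downsized to S] -> [I,S,S,I] (invalidations this op: 0; running total: 5)
Op 9: C2 read [C2 read: already in S, no change] -> [I,S,S,I] (invalidations this op: 0; running total: 5)

Answer: 5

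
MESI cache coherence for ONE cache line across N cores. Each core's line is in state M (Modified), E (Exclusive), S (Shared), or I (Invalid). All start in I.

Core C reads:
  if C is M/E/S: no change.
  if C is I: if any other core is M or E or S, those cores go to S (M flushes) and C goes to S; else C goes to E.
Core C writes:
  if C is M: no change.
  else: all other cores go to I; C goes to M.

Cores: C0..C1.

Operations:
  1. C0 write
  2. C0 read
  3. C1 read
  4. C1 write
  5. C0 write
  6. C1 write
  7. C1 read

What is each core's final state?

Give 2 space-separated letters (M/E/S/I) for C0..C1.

Op 1: C0 write [C0 write: invalidate none -> C0=M] -> [M,I]
Op 2: C0 read [C0 read: already in M, no change] -> [M,I]
Op 3: C1 read [C1 read from I: others=['C0=M'] -> C1=S, others downsized to S] -> [S,S]
Op 4: C1 write [C1 write: invalidate ['C0=S'] -> C1=M] -> [I,M]
Op 5: C0 write [C0 write: invalidate ['C1=M'] -> C0=M] -> [M,I]
Op 6: C1 write [C1 write: invalidate ['C0=M'] -> C1=M] -> [I,M]
Op 7: C1 read [C1 read: already in M, no change] -> [I,M]

Answer: I M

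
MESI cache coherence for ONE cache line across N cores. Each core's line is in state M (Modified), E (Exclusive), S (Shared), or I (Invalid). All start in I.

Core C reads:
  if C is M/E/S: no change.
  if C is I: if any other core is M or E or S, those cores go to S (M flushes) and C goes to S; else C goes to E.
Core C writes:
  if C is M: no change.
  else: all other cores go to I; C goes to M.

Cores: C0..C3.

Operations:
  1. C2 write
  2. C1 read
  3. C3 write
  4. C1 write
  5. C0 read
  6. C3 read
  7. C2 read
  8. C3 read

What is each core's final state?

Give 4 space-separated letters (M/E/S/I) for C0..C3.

Answer: S S S S

Derivation:
Op 1: C2 write [C2 write: invalidate none -> C2=M] -> [I,I,M,I]
Op 2: C1 read [C1 read from I: others=['C2=M'] -> C1=S, others downsized to S] -> [I,S,S,I]
Op 3: C3 write [C3 write: invalidate ['C1=S', 'C2=S'] -> C3=M] -> [I,I,I,M]
Op 4: C1 write [C1 write: invalidate ['C3=M'] -> C1=M] -> [I,M,I,I]
Op 5: C0 read [C0 read from I: others=['C1=M'] -> C0=S, others downsized to S] -> [S,S,I,I]
Op 6: C3 read [C3 read from I: others=['C0=S', 'C1=S'] -> C3=S, others downsized to S] -> [S,S,I,S]
Op 7: C2 read [C2 read from I: others=['C0=S', 'C1=S', 'C3=S'] -> C2=S, others downsized to S] -> [S,S,S,S]
Op 8: C3 read [C3 read: already in S, no change] -> [S,S,S,S]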